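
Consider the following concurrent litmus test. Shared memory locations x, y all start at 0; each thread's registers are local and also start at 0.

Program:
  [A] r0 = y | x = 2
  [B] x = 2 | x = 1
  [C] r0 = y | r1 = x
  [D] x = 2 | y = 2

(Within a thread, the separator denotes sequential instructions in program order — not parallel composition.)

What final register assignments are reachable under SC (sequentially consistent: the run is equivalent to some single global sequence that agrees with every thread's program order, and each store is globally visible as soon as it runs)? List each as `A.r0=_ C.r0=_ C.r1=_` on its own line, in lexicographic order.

outcome vector order: (A.r0,C.r0,C.r1)
|SC outcomes| = 10

A.r0=0 C.r0=0 C.r1=0
A.r0=0 C.r0=0 C.r1=1
A.r0=0 C.r0=0 C.r1=2
A.r0=0 C.r0=2 C.r1=1
A.r0=0 C.r0=2 C.r1=2
A.r0=2 C.r0=0 C.r1=0
A.r0=2 C.r0=0 C.r1=1
A.r0=2 C.r0=0 C.r1=2
A.r0=2 C.r0=2 C.r1=1
A.r0=2 C.r0=2 C.r1=2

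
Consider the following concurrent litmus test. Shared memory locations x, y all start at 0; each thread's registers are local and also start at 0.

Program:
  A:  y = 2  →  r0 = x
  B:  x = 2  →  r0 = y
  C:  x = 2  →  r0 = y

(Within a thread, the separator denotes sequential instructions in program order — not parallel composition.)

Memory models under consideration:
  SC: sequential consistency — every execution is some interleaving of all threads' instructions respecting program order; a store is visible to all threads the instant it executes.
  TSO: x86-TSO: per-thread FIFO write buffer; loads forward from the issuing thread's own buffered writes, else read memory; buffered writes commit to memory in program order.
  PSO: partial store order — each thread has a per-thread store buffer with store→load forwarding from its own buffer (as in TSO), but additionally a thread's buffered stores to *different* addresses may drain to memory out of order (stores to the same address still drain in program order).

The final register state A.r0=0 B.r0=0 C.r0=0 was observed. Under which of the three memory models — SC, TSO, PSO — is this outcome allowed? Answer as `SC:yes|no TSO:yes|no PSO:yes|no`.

outcome vector order: (A.r0,B.r0,C.r0)
under SC → <0 2 2>; <2 0 0>; <2 0 2>; <2 2 0>; <2 2 2>
under TSO → <0 0 0>; <0 0 2>; <0 2 0>; <0 2 2>; <2 0 0>; <2 0 2>; <2 2 0>; <2 2 2>
under PSO → <0 0 0>; <0 0 2>; <0 2 0>; <0 2 2>; <2 0 0>; <2 0 2>; <2 2 0>; <2 2 2>
target <0 0 0> ∈ {TSO,PSO}

SC:no TSO:yes PSO:yes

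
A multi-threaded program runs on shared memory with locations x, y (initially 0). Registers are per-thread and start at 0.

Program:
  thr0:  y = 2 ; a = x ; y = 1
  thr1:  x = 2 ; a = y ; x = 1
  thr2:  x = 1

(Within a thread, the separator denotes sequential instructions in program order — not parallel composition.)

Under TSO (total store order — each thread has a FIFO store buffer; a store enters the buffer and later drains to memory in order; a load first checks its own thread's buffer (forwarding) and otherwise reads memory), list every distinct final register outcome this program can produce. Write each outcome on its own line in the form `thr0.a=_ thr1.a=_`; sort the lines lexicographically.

outcome vector order: (thr0.a,thr1.a)
|TSO outcomes| = 9

thr0.a=0 thr1.a=0
thr0.a=0 thr1.a=1
thr0.a=0 thr1.a=2
thr0.a=1 thr1.a=0
thr0.a=1 thr1.a=1
thr0.a=1 thr1.a=2
thr0.a=2 thr1.a=0
thr0.a=2 thr1.a=1
thr0.a=2 thr1.a=2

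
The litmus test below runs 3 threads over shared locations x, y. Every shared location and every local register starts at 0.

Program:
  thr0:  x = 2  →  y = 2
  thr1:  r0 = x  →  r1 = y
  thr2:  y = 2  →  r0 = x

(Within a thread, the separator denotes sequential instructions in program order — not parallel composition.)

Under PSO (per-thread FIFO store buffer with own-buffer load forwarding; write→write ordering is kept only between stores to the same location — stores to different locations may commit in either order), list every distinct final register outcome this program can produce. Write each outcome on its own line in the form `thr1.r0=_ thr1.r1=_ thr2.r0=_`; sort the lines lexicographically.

outcome vector order: (thr1.r0,thr1.r1,thr2.r0)
|PSO outcomes| = 8

thr1.r0=0 thr1.r1=0 thr2.r0=0
thr1.r0=0 thr1.r1=0 thr2.r0=2
thr1.r0=0 thr1.r1=2 thr2.r0=0
thr1.r0=0 thr1.r1=2 thr2.r0=2
thr1.r0=2 thr1.r1=0 thr2.r0=0
thr1.r0=2 thr1.r1=0 thr2.r0=2
thr1.r0=2 thr1.r1=2 thr2.r0=0
thr1.r0=2 thr1.r1=2 thr2.r0=2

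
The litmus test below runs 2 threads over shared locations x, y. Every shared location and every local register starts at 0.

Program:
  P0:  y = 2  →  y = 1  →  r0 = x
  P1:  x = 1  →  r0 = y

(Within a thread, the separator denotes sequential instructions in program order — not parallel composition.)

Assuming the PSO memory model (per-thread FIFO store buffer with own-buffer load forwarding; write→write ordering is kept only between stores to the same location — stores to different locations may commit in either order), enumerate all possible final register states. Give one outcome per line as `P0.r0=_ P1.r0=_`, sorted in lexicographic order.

P0.r0=0 P1.r0=0
P0.r0=0 P1.r0=1
P0.r0=0 P1.r0=2
P0.r0=1 P1.r0=0
P0.r0=1 P1.r0=1
P0.r0=1 P1.r0=2

outcome vector order: (P0.r0,P1.r0)
|PSO outcomes| = 6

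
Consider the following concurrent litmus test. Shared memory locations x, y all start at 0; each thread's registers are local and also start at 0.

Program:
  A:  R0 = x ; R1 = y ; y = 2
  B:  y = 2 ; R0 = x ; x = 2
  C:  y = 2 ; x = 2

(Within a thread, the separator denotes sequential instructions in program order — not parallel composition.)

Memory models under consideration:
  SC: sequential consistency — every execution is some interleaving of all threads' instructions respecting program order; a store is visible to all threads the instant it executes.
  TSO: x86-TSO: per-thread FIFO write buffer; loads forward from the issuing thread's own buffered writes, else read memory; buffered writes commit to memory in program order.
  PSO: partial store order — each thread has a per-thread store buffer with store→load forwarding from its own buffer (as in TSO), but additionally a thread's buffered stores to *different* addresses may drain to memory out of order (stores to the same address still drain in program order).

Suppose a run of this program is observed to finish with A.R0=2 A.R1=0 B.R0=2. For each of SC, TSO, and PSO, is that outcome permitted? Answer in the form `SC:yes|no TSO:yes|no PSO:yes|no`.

outcome vector order: (A.R0,A.R1,B.R0)
[SC] allowed = {(0,0,0) (0,0,2) (0,2,0) (0,2,2) (2,2,0) (2,2,2)}
[TSO] allowed = {(0,0,0) (0,0,2) (0,2,0) (0,2,2) (2,2,0) (2,2,2)}
[PSO] allowed = {(0,0,0) (0,0,2) (0,2,0) (0,2,2) (2,0,0) (2,0,2) (2,2,0) (2,2,2)}
target (2,0,2) ∈ {PSO}

SC:no TSO:no PSO:yes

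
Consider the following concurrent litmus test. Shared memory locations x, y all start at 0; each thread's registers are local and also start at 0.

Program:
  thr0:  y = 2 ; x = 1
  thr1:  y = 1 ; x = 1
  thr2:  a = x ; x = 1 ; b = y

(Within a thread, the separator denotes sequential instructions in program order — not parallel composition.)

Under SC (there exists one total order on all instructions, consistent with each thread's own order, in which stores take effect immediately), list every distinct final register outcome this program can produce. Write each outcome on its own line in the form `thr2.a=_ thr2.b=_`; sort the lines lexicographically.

outcome vector order: (thr2.a,thr2.b)
|SC outcomes| = 5

thr2.a=0 thr2.b=0
thr2.a=0 thr2.b=1
thr2.a=0 thr2.b=2
thr2.a=1 thr2.b=1
thr2.a=1 thr2.b=2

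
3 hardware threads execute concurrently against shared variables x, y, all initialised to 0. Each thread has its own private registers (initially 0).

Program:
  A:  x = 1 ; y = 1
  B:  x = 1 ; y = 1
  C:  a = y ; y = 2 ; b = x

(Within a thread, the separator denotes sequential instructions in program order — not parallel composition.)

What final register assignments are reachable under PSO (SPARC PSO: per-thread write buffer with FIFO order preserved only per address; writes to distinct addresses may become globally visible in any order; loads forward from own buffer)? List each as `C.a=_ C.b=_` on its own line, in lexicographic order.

outcome vector order: (C.a,C.b)
|PSO outcomes| = 4

C.a=0 C.b=0
C.a=0 C.b=1
C.a=1 C.b=0
C.a=1 C.b=1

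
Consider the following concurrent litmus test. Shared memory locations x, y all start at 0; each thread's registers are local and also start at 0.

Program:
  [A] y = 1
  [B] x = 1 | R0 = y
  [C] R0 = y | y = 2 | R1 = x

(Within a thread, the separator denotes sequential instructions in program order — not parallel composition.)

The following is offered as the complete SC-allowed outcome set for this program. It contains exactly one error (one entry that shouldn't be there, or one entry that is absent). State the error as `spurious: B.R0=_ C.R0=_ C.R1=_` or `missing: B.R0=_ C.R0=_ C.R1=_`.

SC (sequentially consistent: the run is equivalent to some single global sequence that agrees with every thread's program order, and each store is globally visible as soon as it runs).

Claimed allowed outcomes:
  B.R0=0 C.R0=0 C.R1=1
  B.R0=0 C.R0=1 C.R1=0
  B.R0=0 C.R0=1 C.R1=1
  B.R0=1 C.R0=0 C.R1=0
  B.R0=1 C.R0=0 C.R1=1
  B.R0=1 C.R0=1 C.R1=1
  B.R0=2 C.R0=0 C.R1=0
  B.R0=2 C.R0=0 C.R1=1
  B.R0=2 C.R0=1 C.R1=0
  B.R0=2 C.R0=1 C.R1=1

spurious: B.R0=0 C.R0=1 C.R1=0

outcome vector order: (B.R0,C.R0,C.R1)
SC: 9 outcomes — {<0 0 1>; <0 1 1>; <1 0 0>; <1 0 1>; <1 1 1>; <2 0 0>; <2 0 1>; <2 1 0>; <2 1 1>}
claimed∖SC = {<0 1 0>}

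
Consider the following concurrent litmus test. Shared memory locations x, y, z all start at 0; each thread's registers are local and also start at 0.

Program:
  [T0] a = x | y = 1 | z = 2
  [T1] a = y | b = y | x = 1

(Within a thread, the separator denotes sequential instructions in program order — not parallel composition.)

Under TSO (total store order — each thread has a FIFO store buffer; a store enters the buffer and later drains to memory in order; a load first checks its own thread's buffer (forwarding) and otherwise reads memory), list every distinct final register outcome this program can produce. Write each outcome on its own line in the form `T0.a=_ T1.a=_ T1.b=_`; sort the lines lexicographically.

outcome vector order: (T0.a,T1.a,T1.b)
|TSO outcomes| = 4

T0.a=0 T1.a=0 T1.b=0
T0.a=0 T1.a=0 T1.b=1
T0.a=0 T1.a=1 T1.b=1
T0.a=1 T1.a=0 T1.b=0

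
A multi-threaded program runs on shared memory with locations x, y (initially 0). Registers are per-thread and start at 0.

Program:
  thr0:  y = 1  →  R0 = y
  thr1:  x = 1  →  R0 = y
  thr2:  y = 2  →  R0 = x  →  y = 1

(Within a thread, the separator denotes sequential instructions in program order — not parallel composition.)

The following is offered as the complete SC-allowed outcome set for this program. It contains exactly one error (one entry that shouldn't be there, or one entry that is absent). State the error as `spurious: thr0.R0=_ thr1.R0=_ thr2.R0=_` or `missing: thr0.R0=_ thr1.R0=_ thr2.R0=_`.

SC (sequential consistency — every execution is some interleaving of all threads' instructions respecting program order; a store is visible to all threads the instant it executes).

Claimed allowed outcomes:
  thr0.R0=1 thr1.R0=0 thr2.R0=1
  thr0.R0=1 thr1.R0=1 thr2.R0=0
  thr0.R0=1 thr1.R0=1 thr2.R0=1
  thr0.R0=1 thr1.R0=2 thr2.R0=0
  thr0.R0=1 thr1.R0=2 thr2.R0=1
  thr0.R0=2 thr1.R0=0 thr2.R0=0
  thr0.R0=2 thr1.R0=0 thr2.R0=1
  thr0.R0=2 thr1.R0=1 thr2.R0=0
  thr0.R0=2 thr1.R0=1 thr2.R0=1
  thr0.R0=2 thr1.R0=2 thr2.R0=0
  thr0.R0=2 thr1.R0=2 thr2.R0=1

spurious: thr0.R0=2 thr1.R0=0 thr2.R0=0

outcome vector order: (thr0.R0,thr1.R0,thr2.R0)
SC (10): <1 0 1> <1 1 0> <1 1 1> <1 2 0> <1 2 1> <2 0 1> <2 1 0> <2 1 1> <2 2 0> <2 2 1>
claimed∖SC = {<2 0 0>}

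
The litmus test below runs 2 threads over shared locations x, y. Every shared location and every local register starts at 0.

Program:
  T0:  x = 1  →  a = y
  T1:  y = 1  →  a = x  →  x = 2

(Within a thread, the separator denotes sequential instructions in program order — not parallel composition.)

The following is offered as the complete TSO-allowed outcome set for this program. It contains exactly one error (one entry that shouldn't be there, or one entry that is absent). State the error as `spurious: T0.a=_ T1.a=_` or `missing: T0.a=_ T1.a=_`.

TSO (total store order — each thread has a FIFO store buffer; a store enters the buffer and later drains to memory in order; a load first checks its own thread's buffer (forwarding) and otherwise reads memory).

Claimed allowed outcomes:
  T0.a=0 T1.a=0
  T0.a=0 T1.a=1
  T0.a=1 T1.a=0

missing: T0.a=1 T1.a=1

outcome vector order: (T0.a,T1.a)
[TSO] allowed = {0/0; 0/1; 1/0; 1/1}
TSO∖claimed = {1/1}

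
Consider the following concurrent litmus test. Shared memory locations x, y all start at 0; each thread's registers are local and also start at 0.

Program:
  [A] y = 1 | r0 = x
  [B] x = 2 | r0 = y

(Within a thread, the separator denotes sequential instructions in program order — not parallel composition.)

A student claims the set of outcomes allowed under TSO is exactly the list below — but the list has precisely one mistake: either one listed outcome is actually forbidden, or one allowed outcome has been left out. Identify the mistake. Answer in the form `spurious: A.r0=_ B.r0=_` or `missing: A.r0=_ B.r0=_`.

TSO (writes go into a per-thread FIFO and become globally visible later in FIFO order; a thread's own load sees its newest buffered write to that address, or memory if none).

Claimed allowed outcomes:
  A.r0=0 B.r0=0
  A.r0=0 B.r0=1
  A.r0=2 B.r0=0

outcome vector order: (A.r0,B.r0)
TSO: 4 outcomes — {(0,0) (0,1) (2,0) (2,1)}
TSO∖claimed = {(2,1)}

missing: A.r0=2 B.r0=1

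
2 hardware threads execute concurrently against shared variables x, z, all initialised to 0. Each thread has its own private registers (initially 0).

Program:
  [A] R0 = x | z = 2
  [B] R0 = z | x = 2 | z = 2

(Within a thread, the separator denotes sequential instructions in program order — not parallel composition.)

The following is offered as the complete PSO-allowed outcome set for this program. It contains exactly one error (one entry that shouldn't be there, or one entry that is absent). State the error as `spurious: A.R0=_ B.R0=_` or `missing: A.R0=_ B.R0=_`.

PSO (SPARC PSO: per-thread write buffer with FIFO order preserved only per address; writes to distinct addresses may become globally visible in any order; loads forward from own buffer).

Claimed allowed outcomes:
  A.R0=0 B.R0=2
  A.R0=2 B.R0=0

outcome vector order: (A.R0,B.R0)
PSO: 3 outcomes — {0/0, 0/2, 2/0}
PSO∖claimed = {0/0}

missing: A.R0=0 B.R0=0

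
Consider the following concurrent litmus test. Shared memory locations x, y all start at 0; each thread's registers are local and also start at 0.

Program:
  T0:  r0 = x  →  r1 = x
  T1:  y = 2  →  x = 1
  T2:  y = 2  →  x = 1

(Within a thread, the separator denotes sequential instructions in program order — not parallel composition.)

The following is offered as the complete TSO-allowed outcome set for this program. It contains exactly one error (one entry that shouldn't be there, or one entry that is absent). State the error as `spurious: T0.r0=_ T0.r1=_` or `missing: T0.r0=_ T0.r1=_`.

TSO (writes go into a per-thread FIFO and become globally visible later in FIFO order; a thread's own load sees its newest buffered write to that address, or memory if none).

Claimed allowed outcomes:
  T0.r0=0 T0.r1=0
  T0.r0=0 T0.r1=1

outcome vector order: (T0.r0,T0.r1)
[TSO] allowed = {00; 01; 11}
TSO∖claimed = {11}

missing: T0.r0=1 T0.r1=1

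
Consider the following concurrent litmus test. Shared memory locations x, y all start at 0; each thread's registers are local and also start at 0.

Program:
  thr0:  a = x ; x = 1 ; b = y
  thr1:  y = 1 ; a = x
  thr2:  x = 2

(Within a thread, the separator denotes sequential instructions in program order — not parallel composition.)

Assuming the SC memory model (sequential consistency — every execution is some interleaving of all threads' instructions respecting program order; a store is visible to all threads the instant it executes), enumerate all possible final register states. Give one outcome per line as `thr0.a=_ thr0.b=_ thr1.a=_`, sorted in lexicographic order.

outcome vector order: (thr0.a,thr0.b,thr1.a)
|SC outcomes| = 9

thr0.a=0 thr0.b=0 thr1.a=1
thr0.a=0 thr0.b=0 thr1.a=2
thr0.a=0 thr0.b=1 thr1.a=0
thr0.a=0 thr0.b=1 thr1.a=1
thr0.a=0 thr0.b=1 thr1.a=2
thr0.a=2 thr0.b=0 thr1.a=1
thr0.a=2 thr0.b=1 thr1.a=0
thr0.a=2 thr0.b=1 thr1.a=1
thr0.a=2 thr0.b=1 thr1.a=2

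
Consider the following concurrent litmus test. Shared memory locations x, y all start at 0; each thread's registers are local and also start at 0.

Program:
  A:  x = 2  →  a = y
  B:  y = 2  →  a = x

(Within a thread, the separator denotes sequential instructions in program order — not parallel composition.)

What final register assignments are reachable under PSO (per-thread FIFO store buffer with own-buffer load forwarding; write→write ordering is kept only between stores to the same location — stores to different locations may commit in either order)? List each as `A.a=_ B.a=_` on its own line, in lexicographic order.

A.a=0 B.a=0
A.a=0 B.a=2
A.a=2 B.a=0
A.a=2 B.a=2

outcome vector order: (A.a,B.a)
|PSO outcomes| = 4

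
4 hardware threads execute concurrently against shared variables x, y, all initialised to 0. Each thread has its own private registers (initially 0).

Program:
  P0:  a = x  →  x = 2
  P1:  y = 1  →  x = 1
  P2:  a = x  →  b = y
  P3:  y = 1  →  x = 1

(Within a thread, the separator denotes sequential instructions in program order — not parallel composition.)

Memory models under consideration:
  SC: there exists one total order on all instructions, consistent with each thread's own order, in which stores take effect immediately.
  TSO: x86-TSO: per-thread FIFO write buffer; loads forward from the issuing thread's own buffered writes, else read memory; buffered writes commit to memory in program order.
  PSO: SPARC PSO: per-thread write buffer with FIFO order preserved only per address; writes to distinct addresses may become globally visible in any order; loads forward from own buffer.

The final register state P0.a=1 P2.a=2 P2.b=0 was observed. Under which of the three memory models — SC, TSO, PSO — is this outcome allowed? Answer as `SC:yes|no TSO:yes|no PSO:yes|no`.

SC:no TSO:no PSO:yes

outcome vector order: (P0.a,P2.a,P2.b)
[SC] allowed = {(0,0,0), (0,0,1), (0,1,1), (0,2,0), (0,2,1), (1,0,0), (1,0,1), (1,1,1), (1,2,1)}
[TSO] allowed = {(0,0,0), (0,0,1), (0,1,1), (0,2,0), (0,2,1), (1,0,0), (1,0,1), (1,1,1), (1,2,1)}
[PSO] allowed = {(0,0,0), (0,0,1), (0,1,0), (0,1,1), (0,2,0), (0,2,1), (1,0,0), (1,0,1), (1,1,0), (1,1,1), (1,2,0), (1,2,1)}
target (1,2,0) ∈ {PSO}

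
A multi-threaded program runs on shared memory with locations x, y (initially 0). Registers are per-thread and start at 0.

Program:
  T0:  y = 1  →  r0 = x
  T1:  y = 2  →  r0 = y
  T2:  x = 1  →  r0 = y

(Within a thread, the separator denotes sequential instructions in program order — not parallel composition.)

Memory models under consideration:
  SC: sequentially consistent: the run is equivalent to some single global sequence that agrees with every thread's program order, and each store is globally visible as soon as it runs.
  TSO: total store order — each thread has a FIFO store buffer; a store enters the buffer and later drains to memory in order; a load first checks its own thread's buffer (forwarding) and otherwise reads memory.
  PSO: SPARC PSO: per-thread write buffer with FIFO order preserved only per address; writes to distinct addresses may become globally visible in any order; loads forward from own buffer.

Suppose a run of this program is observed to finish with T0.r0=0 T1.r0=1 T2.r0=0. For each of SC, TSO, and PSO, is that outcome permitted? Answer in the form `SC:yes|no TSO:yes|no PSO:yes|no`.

outcome vector order: (T0.r0,T1.r0,T2.r0)
SC (9): (0,1,1) (0,2,1) (0,2,2) (1,1,0) (1,1,1) (1,1,2) (1,2,0) (1,2,1) (1,2,2)
TSO (12): (0,1,0) (0,1,1) (0,1,2) (0,2,0) (0,2,1) (0,2,2) (1,1,0) (1,1,1) (1,1,2) (1,2,0) (1,2,1) (1,2,2)
PSO (12): (0,1,0) (0,1,1) (0,1,2) (0,2,0) (0,2,1) (0,2,2) (1,1,0) (1,1,1) (1,1,2) (1,2,0) (1,2,1) (1,2,2)
target (0,1,0) ∈ {TSO,PSO}

SC:no TSO:yes PSO:yes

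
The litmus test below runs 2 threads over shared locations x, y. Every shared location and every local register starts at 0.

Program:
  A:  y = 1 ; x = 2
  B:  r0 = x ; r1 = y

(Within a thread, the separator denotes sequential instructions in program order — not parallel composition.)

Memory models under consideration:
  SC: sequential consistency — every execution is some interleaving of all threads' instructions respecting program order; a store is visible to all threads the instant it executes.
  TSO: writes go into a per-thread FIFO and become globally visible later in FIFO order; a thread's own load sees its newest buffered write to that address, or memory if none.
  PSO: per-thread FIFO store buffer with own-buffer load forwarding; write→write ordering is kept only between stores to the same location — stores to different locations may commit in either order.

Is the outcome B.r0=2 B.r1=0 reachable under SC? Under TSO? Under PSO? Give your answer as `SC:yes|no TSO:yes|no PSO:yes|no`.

outcome vector order: (B.r0,B.r1)
SC (3): 0/0, 0/1, 2/1
TSO (3): 0/0, 0/1, 2/1
PSO (4): 0/0, 0/1, 2/0, 2/1
target 2/0 ∈ {PSO}

SC:no TSO:no PSO:yes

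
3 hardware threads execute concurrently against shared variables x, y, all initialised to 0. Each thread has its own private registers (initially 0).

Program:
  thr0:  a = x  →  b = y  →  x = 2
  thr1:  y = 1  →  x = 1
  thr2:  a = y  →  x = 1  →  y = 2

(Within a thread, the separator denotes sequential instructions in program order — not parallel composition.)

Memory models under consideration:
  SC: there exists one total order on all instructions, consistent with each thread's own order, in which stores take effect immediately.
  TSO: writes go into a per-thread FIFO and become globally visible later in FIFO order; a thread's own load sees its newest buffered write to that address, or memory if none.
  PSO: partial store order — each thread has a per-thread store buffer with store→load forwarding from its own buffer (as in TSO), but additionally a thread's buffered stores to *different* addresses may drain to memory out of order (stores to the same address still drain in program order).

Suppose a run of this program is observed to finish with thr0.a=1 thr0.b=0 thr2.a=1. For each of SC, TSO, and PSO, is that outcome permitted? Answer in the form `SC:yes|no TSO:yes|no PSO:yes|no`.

SC:no TSO:no PSO:yes

outcome vector order: (thr0.a,thr0.b,thr2.a)
under SC → 0/0/0; 0/0/1; 0/1/0; 0/1/1; 0/2/0; 0/2/1; 1/0/0; 1/1/0; 1/1/1; 1/2/0; 1/2/1
under TSO → 0/0/0; 0/0/1; 0/1/0; 0/1/1; 0/2/0; 0/2/1; 1/0/0; 1/1/0; 1/1/1; 1/2/0; 1/2/1
under PSO → 0/0/0; 0/0/1; 0/1/0; 0/1/1; 0/2/0; 0/2/1; 1/0/0; 1/0/1; 1/1/0; 1/1/1; 1/2/0; 1/2/1
target 1/0/1 ∈ {PSO}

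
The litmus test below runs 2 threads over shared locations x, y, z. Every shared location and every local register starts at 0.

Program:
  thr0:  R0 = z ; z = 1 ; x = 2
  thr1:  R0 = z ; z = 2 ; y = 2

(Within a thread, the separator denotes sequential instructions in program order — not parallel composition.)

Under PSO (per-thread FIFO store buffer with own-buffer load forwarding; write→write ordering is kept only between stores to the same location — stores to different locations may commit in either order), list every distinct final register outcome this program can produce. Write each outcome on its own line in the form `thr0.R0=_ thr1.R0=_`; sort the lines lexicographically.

outcome vector order: (thr0.R0,thr1.R0)
|PSO outcomes| = 3

thr0.R0=0 thr1.R0=0
thr0.R0=0 thr1.R0=1
thr0.R0=2 thr1.R0=0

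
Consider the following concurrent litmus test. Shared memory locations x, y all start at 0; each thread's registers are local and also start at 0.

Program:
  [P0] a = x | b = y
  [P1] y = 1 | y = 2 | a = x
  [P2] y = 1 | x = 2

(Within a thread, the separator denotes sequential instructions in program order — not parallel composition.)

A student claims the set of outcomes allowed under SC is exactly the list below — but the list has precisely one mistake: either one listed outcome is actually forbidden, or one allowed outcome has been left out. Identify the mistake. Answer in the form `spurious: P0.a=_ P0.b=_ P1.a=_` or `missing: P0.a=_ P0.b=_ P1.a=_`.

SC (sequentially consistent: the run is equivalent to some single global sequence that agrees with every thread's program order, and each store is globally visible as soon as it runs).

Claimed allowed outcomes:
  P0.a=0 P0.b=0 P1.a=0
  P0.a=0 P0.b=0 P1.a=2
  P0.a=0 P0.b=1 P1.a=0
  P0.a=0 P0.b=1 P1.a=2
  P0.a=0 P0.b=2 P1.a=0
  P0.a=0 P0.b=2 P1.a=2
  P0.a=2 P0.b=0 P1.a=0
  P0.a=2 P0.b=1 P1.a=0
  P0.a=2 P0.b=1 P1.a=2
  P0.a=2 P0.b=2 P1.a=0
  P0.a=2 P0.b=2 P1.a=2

outcome vector order: (P0.a,P0.b,P1.a)
SC (10): 000; 002; 010; 012; 020; 022; 210; 212; 220; 222
claimed∖SC = {200}

spurious: P0.a=2 P0.b=0 P1.a=0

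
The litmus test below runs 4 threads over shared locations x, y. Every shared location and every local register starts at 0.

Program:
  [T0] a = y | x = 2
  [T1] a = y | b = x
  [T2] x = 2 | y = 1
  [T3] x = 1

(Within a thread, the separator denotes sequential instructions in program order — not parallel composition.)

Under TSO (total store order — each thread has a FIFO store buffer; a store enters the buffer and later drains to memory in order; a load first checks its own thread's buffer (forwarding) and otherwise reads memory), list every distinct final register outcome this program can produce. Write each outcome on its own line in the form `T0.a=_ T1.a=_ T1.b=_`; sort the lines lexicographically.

outcome vector order: (T0.a,T1.a,T1.b)
|TSO outcomes| = 10

T0.a=0 T1.a=0 T1.b=0
T0.a=0 T1.a=0 T1.b=1
T0.a=0 T1.a=0 T1.b=2
T0.a=0 T1.a=1 T1.b=1
T0.a=0 T1.a=1 T1.b=2
T0.a=1 T1.a=0 T1.b=0
T0.a=1 T1.a=0 T1.b=1
T0.a=1 T1.a=0 T1.b=2
T0.a=1 T1.a=1 T1.b=1
T0.a=1 T1.a=1 T1.b=2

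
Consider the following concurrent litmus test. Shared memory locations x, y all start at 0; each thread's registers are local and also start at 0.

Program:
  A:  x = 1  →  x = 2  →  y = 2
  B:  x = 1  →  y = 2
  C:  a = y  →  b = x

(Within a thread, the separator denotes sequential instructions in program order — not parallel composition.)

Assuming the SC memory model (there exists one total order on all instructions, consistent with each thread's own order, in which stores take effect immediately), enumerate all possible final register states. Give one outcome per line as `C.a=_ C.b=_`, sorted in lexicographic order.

outcome vector order: (C.a,C.b)
|SC outcomes| = 5

C.a=0 C.b=0
C.a=0 C.b=1
C.a=0 C.b=2
C.a=2 C.b=1
C.a=2 C.b=2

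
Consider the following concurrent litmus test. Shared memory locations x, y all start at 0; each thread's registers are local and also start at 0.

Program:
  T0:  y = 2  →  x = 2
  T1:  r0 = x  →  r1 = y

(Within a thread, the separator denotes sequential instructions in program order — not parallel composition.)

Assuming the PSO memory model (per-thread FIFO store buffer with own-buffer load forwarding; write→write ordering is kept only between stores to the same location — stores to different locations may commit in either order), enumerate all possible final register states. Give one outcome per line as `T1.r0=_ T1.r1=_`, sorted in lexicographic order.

outcome vector order: (T1.r0,T1.r1)
|PSO outcomes| = 4

T1.r0=0 T1.r1=0
T1.r0=0 T1.r1=2
T1.r0=2 T1.r1=0
T1.r0=2 T1.r1=2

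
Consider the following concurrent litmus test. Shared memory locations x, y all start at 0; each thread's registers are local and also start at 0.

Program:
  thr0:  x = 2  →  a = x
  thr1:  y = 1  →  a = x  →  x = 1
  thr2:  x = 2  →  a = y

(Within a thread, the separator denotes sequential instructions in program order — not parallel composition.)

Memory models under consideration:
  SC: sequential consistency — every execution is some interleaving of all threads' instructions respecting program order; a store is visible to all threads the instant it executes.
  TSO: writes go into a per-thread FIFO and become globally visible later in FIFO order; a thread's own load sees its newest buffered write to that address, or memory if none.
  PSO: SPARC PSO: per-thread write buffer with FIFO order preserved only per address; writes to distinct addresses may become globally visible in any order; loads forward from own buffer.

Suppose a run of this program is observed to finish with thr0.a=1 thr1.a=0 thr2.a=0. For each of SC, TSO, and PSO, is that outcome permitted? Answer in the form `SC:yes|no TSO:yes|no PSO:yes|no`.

SC:no TSO:yes PSO:yes

outcome vector order: (thr0.a,thr1.a,thr2.a)
[SC] allowed = {101; 120; 121; 201; 220; 221}
[TSO] allowed = {100; 101; 120; 121; 200; 201; 220; 221}
[PSO] allowed = {100; 101; 120; 121; 200; 201; 220; 221}
target 100 ∈ {TSO,PSO}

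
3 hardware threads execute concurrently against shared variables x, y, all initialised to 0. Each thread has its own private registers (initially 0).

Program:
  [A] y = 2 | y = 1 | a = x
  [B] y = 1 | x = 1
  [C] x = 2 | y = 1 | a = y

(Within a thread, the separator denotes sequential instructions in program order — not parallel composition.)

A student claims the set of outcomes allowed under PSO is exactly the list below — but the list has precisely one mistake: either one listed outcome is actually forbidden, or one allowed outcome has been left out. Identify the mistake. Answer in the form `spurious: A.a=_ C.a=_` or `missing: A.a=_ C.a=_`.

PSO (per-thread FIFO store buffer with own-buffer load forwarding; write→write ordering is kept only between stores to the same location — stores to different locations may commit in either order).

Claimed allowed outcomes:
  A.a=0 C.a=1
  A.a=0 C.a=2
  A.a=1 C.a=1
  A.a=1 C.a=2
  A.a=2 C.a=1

missing: A.a=2 C.a=2

outcome vector order: (A.a,C.a)
PSO: 6 outcomes — {0/1, 0/2, 1/1, 1/2, 2/1, 2/2}
PSO∖claimed = {2/2}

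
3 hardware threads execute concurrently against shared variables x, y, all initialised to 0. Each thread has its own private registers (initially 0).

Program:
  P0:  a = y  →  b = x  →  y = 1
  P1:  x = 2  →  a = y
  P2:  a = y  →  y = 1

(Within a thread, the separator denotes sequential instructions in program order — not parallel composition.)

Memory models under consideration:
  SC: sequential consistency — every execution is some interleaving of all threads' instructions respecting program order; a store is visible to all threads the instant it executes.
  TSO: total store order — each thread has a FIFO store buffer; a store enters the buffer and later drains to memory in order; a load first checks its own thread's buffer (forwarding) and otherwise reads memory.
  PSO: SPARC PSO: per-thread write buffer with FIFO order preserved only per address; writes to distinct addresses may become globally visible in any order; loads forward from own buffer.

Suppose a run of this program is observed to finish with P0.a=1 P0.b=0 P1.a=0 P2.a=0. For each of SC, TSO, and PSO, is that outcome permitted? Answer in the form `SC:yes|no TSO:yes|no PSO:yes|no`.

SC:no TSO:yes PSO:yes

outcome vector order: (P0.a,P0.b,P1.a,P2.a)
[SC] allowed = {0000; 0001; 0010; 0011; 0200; 0201; 0210; 0211; 1010; 1200; 1210}
[TSO] allowed = {0000; 0001; 0010; 0011; 0200; 0201; 0210; 0211; 1000; 1010; 1200; 1210}
[PSO] allowed = {0000; 0001; 0010; 0011; 0200; 0201; 0210; 0211; 1000; 1010; 1200; 1210}
target 1000 ∈ {TSO,PSO}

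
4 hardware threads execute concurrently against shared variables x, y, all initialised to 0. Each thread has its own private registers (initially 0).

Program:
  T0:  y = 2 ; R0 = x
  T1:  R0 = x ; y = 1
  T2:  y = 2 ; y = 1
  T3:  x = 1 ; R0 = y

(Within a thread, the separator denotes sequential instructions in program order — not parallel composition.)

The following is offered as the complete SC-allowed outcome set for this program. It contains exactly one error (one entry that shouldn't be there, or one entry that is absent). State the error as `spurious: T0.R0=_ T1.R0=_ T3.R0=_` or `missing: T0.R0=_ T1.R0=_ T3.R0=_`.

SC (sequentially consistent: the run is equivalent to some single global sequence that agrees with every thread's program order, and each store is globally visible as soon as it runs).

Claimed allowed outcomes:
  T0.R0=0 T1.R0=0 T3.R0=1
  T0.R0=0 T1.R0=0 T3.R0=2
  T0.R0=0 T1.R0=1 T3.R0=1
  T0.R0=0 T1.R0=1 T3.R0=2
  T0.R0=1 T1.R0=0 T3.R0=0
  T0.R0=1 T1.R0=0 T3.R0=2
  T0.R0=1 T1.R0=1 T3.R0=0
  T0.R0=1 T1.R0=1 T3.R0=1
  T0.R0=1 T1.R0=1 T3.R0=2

outcome vector order: (T0.R0,T1.R0,T3.R0)
SC (10): 001; 002; 011; 012; 100; 101; 102; 110; 111; 112
SC∖claimed = {101}

missing: T0.R0=1 T1.R0=0 T3.R0=1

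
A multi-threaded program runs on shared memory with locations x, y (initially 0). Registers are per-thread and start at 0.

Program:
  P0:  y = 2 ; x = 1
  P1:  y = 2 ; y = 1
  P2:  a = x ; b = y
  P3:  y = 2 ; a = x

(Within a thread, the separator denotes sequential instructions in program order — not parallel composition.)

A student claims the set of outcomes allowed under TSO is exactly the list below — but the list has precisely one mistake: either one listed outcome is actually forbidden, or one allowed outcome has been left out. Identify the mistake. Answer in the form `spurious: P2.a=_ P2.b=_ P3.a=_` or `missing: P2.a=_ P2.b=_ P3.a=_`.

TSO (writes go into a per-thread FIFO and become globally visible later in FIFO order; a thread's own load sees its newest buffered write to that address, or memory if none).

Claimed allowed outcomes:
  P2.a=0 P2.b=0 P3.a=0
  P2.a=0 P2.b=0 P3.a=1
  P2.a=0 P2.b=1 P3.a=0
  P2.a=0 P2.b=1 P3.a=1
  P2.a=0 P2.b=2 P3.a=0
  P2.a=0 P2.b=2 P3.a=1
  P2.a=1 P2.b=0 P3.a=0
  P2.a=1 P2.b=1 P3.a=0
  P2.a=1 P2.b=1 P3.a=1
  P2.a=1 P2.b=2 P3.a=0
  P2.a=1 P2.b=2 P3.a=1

spurious: P2.a=1 P2.b=0 P3.a=0

outcome vector order: (P2.a,P2.b,P3.a)
under TSO → (0,0,0), (0,0,1), (0,1,0), (0,1,1), (0,2,0), (0,2,1), (1,1,0), (1,1,1), (1,2,0), (1,2,1)
claimed∖TSO = {(1,0,0)}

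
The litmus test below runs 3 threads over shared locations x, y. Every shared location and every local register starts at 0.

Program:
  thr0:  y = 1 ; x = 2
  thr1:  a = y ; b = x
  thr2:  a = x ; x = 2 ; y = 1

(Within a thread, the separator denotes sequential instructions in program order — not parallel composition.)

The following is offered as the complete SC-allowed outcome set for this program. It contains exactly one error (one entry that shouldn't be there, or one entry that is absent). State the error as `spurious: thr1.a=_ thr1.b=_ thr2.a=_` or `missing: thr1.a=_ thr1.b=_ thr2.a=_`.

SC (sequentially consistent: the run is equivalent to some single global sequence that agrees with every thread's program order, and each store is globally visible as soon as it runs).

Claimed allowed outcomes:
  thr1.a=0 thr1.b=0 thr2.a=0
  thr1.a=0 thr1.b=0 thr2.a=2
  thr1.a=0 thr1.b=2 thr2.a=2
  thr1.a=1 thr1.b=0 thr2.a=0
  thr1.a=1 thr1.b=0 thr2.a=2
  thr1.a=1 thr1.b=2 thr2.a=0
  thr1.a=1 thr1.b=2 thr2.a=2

missing: thr1.a=0 thr1.b=2 thr2.a=0

outcome vector order: (thr1.a,thr1.b,thr2.a)
SC (8): 0/0/0 0/0/2 0/2/0 0/2/2 1/0/0 1/0/2 1/2/0 1/2/2
SC∖claimed = {0/2/0}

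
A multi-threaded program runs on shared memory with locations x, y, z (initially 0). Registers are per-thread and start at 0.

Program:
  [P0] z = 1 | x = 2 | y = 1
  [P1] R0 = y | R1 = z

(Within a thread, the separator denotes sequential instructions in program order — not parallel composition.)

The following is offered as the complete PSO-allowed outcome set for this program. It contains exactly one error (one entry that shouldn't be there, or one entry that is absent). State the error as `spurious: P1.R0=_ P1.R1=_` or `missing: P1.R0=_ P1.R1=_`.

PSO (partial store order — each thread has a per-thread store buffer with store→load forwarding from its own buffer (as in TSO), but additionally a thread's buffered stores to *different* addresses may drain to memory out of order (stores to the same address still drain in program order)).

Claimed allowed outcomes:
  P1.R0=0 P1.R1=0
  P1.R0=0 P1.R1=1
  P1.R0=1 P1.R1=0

missing: P1.R0=1 P1.R1=1

outcome vector order: (P1.R0,P1.R1)
PSO: 4 outcomes — {<0 0>, <0 1>, <1 0>, <1 1>}
PSO∖claimed = {<1 1>}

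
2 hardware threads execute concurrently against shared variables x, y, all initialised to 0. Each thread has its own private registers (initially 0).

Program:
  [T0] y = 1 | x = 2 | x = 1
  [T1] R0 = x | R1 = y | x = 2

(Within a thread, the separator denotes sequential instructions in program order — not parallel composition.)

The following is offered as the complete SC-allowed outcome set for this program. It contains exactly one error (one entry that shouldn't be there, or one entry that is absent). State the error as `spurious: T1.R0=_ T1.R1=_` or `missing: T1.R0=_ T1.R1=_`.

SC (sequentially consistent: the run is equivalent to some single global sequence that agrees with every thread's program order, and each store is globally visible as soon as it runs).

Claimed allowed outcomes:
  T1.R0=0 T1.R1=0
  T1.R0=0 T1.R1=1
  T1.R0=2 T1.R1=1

outcome vector order: (T1.R0,T1.R1)
[SC] allowed = {<0 0>, <0 1>, <1 1>, <2 1>}
SC∖claimed = {<1 1>}

missing: T1.R0=1 T1.R1=1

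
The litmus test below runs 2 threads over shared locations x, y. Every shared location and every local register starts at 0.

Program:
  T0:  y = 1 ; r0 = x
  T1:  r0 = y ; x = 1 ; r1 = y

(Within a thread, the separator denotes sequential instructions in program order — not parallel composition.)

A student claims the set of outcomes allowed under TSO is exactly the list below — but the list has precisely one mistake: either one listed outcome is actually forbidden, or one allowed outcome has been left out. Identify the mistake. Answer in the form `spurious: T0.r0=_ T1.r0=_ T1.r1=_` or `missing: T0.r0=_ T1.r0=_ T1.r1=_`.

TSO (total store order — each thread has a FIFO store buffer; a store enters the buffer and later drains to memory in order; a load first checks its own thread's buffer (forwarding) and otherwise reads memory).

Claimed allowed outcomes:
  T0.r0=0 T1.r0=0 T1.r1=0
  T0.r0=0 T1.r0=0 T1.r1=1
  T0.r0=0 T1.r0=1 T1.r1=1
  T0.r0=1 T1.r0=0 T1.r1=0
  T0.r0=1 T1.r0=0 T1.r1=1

outcome vector order: (T0.r0,T1.r0,T1.r1)
under TSO → 0/0/0; 0/0/1; 0/1/1; 1/0/0; 1/0/1; 1/1/1
TSO∖claimed = {1/1/1}

missing: T0.r0=1 T1.r0=1 T1.r1=1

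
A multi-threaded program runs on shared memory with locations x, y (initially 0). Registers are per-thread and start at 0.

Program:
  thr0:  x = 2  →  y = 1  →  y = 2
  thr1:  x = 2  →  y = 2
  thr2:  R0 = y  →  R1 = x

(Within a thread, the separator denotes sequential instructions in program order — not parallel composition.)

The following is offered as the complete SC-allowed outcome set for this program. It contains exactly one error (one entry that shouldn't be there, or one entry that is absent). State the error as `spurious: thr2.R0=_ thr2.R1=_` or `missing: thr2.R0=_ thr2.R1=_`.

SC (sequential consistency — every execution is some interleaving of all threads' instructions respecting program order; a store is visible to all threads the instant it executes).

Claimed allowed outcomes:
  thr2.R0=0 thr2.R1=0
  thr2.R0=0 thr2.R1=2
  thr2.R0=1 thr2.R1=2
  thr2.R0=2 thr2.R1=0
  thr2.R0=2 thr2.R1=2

spurious: thr2.R0=2 thr2.R1=0

outcome vector order: (thr2.R0,thr2.R1)
SC: 4 outcomes — {0/0 0/2 1/2 2/2}
claimed∖SC = {2/0}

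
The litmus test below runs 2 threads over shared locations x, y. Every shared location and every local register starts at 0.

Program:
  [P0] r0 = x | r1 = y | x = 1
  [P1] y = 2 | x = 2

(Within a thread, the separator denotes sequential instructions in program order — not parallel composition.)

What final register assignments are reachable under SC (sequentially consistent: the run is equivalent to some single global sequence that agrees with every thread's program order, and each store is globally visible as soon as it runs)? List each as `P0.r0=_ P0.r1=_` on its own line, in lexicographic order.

outcome vector order: (P0.r0,P0.r1)
|SC outcomes| = 3

P0.r0=0 P0.r1=0
P0.r0=0 P0.r1=2
P0.r0=2 P0.r1=2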